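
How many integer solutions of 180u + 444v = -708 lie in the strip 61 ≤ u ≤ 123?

2

gcd(444, 180) = 12.
By Bézout, 180×(5) + 444×(-2) = 12.
Particular solution: (1, -2).
General solution: u = 1 + 37t, v = -2 - 15t for integer t.
61 ≤ 1 + 37t ≤ 123 gives t ∈ [2, 3], which is 2 values.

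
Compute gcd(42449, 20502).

17

gcd(42449, 20502):
  42449 = 2*20502 + 1445
  20502 = 14*1445 + 272
  1445 = 5*272 + 85
  272 = 3*85 + 17
  85 = 5*17
so gcd(42449, 20502) = 17.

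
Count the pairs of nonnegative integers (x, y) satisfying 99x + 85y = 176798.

21

gcd(99, 85):
  99 = 1·85 + 14
  85 = 6·14 + 1
  14 = 14·1
so gcd(99, 85) = 1.
Back-substitute for Bézout coefficients:
  1 = 85 - 6·14
  ... = 99·(-6) + 85·(7)
Scale by 176798: one solution is (-1060788, 1237586). Reduce x mod 85: (12, 2066).
General: x = 12 + 85t, y = 2066 - 99t.
x ≥ 0 ⇒ t ≥ 0; y ≥ 0 ⇒ t ≤ 20. So t ∈ [0, 20]: 21 solutions.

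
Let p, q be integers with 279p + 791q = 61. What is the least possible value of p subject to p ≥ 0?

gcd(791, 279):
  791 = 2*279 + 233
  279 = 1*233 + 46
  233 = 5*46 + 3
  46 = 15*3 + 1
  3 = 3*1
so gcd(791, 279) = 1.
1 divides 61, so solutions exist.
Back-substitute for Bézout coefficients:
  1 = 46 - 15*3
  ... = 279*(258) + 791*(-91)
Scale by 61/1 = 61: (p₀, q₀) = (15738, -5551).
General solution: p = 15738 + 791t, q = -5551 - 279t for integer t.
p ≥ 0: smallest is 15738 mod 791 = 709 (at t = -19), with q = -250.

709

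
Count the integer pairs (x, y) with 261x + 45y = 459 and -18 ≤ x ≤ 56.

gcd(261, 45) = 9.
By Bézout, 261*(-1) + 45*(6) = 9.
Particular solution: (4, -13).
General solution: x = 4 + 5t, y = -13 - 29t for integer t.
-18 ≤ 4 + 5t ≤ 56 gives t ∈ [-4, 10], which is 15 values.

15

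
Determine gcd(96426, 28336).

gcd(96426, 28336) = 22  (96426 = 3·28336 + 11418, 28336 = 2·11418 + 5500, 11418 = 2·5500 + 418, 5500 = 13·418 + 66, 418 = 6·66 + 22, 66 = 3·22).

22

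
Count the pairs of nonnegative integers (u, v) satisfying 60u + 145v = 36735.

gcd(145, 60):
  145 = 2·60 + 25
  60 = 2·25 + 10
  25 = 2·10 + 5
  10 = 2·5
so gcd(145, 60) = 5.
Back-substitute for Bézout coefficients:
  5 = 25 - 2·10
  ... = 60·(-12) + 145·(5)
Scale by 7347: one solution is (-88164, 36735). Reduce u mod 29: (25, 243).
General: u = 25 + 29t, v = 243 - 12t.
u ≥ 0 ⇒ t ≥ 0; v ≥ 0 ⇒ t ≤ 20. So t ∈ [0, 20]: 21 solutions.

21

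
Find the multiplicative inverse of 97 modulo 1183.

622

gcd(1183, 97) = 1.
By Bézout, 97×(-561) + 1183×(46) = 1.
So 97×-561 ≡ 1 (mod 1183), and -561 mod 1183 = 622.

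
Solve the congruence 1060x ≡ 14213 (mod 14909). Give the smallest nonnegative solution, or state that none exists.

gcd(14909, 1060):
  14909 = 14×1060 + 69
  1060 = 15×69 + 25
  69 = 2×25 + 19
  25 = 1×19 + 6
  19 = 3×6 + 1
  6 = 6×1
so gcd(14909, 1060) = 1.
1 divides 14213, so solutions exist.
Back-substitute for Bézout coefficients:
  1 = 19 - 3×6
  ... = 1060×(-2377) + 14909×(169)
So 1060×(-2377) ≡ 1 (mod 14909); multiply by 14213: x ≡ -33784301 (mod 14909).
Smallest nonnegative: x = -33784301 mod 14909 = 14402.

14402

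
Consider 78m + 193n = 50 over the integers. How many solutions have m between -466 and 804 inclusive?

gcd(193, 78) = 1.
By Bézout, 78*(-47) + 193*(19) = 1.
Particular solution: (159, -64).
General solution: m = 159 + 193t, n = -64 - 78t for integer t.
-466 ≤ 159 + 193t ≤ 804 gives t ∈ [-3, 3], which is 7 values.

7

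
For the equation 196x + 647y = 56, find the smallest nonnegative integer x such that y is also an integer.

370

gcd(647, 196) = 1.
1 divides 56, so solutions exist.
By Bézout, 196×(307) + 647×(-93) = 1.
Scale by 56/1 = 56: (x₀, y₀) = (17192, -5208).
General solution: x = 17192 + 647t, y = -5208 - 196t for integer t.
x ≥ 0: smallest is 17192 mod 647 = 370 (at t = -26), with y = -112.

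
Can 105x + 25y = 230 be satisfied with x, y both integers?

gcd(105, 25) = 5.
5 divides 230, so integer solutions exist.

yes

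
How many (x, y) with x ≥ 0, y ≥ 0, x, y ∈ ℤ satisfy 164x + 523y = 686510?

gcd(523, 164):
  523 = 3·164 + 31
  164 = 5·31 + 9
  31 = 3·9 + 4
  9 = 2·4 + 1
  4 = 4·1
so gcd(523, 164) = 1.
Back-substitute for Bézout coefficients:
  1 = 9 - 2·4
  ... = 164·(118) + 523·(-37)
Scale by 686510: one solution is (81008180, -25400870). Reduce x mod 523: (187, 1254).
General: x = 187 + 523t, y = 1254 - 164t.
x ≥ 0 ⇒ t ≥ 0; y ≥ 0 ⇒ t ≤ 7. So t ∈ [0, 7]: 8 solutions.

8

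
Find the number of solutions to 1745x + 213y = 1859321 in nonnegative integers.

5

gcd(1745, 213) = 1.
By Bézout, 1745×(26) + 213×(-213) = 1.
One solution: (79, 8082).
General: x = 79 + 213t, y = 8082 - 1745t.
x ≥ 0 ⇒ t ≥ 0; y ≥ 0 ⇒ t ≤ 4. So t ∈ [0, 4]: 5 solutions.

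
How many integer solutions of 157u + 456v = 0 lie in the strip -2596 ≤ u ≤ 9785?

27

gcd(456, 157) = 1.
By Bézout, 157·(61) + 456·(-21) = 1.
Particular solution: (0, 0).
General solution: u = 0 + 456t, v = 0 - 157t for integer t.
-2596 ≤ 0 + 456t ≤ 9785 gives t ∈ [-5, 21], which is 27 values.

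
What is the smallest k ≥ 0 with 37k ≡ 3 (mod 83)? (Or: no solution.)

27

gcd(83, 37):
  83 = 2·37 + 9
  37 = 4·9 + 1
  9 = 9·1
so gcd(83, 37) = 1.
1 divides 3, so solutions exist.
Back-substitute for Bézout coefficients:
  1 = 37 - 4·9
  ... = 37·(9) + 83·(-4)
So 37·(9) ≡ 1 (mod 83); multiply by 3: k ≡ 27 (mod 83).
Smallest nonnegative: k = 27 mod 83 = 27.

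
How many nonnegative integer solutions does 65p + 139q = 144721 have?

16

gcd(139, 65):
  139 = 2*65 + 9
  65 = 7*9 + 2
  9 = 4*2 + 1
  2 = 2*1
so gcd(139, 65) = 1.
Back-substitute for Bézout coefficients:
  1 = 9 - 4*2
  ... = 65*(-62) + 139*(29)
Scale by 144721: one solution is (-8972702, 4196909). Reduce p mod 139: (26, 1029).
General: p = 26 + 139t, q = 1029 - 65t.
p ≥ 0 ⇒ t ≥ 0; q ≥ 0 ⇒ t ≤ 15. So t ∈ [0, 15]: 16 solutions.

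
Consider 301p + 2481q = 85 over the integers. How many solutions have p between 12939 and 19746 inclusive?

3

gcd(2481, 301) = 1  (2481 = 8×301 + 73, 301 = 4×73 + 9, 73 = 8×9 + 1, 9 = 9×1).
Back-substituting, 301×(-272) + 2481×(33) = 1.
Scale by 85: particular solution (-23120, 2805); reduce p mod 2481: (1690, -205).
General solution: p = 1690 + 2481t, q = -205 - 301t for integer t.
12939 ≤ 1690 + 2481t ≤ 19746 gives t ∈ [5, 7], which is 3 values.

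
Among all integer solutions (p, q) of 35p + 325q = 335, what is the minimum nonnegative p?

gcd(325, 35) = 5.
5 divides 335, so solutions exist.
By Bézout, 35×(28) + 325×(-3) = 5.
Scale by 335/5 = 67: (p₀, q₀) = (1876, -201).
General solution: p = 1876 + 65t, q = -201 - 7t for integer t.
p ≥ 0: smallest is 1876 mod 65 = 56 (at t = -28), with q = -5.

56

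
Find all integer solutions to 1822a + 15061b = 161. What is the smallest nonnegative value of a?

gcd(15061, 1822):
  15061 = 8*1822 + 485
  1822 = 3*485 + 367
  485 = 1*367 + 118
  367 = 3*118 + 13
  118 = 9*13 + 1
  13 = 13*1
so gcd(15061, 1822) = 1.
1 divides 161, so solutions exist.
Back-substitute for Bézout coefficients:
  1 = 118 - 9*13
  ... = 1822*(-1149) + 15061*(139)
Scale by 161/1 = 161: (a₀, b₀) = (-184989, 22379).
General solution: a = -184989 + 15061t, b = 22379 - 1822t for integer t.
a ≥ 0: smallest is -184989 mod 15061 = 10804 (at t = 13), with b = -1307.

10804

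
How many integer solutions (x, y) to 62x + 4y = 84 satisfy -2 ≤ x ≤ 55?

29

gcd(62, 4) = 2.
By Bézout, 62*(1) + 4*(-15) = 2.
Particular solution: (0, 21).
General solution: x = 0 + 2t, y = 21 - 31t for integer t.
-2 ≤ 0 + 2t ≤ 55 gives t ∈ [-1, 27], which is 29 values.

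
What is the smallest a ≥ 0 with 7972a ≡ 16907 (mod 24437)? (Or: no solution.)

1685

gcd(24437, 7972) = 1  (24437 = 3·7972 + 521, 7972 = 15·521 + 157, 521 = 3·157 + 50, 157 = 3·50 + 7, 50 = 7·7 + 1, 7 = 7·1).
1 divides 16907, so solutions exist.
Back-substituting, 7972·(-3424) + 24437·(1117) = 1.
So 7972·(-3424) ≡ 1 (mod 24437); multiply by 16907: a ≡ -57889568 (mod 24437).
Smallest nonnegative: a = -57889568 mod 24437 = 1685.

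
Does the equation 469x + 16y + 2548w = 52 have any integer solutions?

gcd(469, 16) = 1  (469 = 29*16 + 5, 16 = 3*5 + 1, 5 = 5*1).
gcd(1, 2548) = 1.
1 divides 52, so integer solutions exist.

yes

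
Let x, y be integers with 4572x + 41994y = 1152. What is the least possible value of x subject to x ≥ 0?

1874

gcd(41994, 4572):
  41994 = 9*4572 + 846
  4572 = 5*846 + 342
  846 = 2*342 + 162
  342 = 2*162 + 18
  162 = 9*18
so gcd(41994, 4572) = 18.
18 divides 1152, so solutions exist.
Back-substitute for Bézout coefficients:
  18 = 342 - 2*162
  ... = 4572*(248) + 41994*(-27)
Scale by 1152/18 = 64: (x₀, y₀) = (15872, -1728).
General solution: x = 15872 + 2333t, y = -1728 - 254t for integer t.
x ≥ 0: smallest is 15872 mod 2333 = 1874 (at t = -6), with y = -204.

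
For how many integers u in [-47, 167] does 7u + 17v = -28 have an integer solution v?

13

gcd(17, 7):
  17 = 2*7 + 3
  7 = 2*3 + 1
  3 = 3*1
so gcd(17, 7) = 1.
Back-substitute for Bézout coefficients:
  1 = 7 - 2*3
  ... = 7*(5) + 17*(-2)
Scale by -28: particular solution (-140, 56); reduce u mod 17: (13, -7).
General solution: u = 13 + 17t, v = -7 - 7t for integer t.
-47 ≤ 13 + 17t ≤ 167 gives t ∈ [-3, 9], which is 13 values.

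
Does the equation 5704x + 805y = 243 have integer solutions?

gcd(5704, 805):
  5704 = 7×805 + 69
  805 = 11×69 + 46
  69 = 1×46 + 23
  46 = 2×23
so gcd(5704, 805) = 23.
23 does not divide 243 (remainder 13), so no integer solutions.

no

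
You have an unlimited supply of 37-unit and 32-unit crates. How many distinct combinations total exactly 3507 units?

3

Need nonnegative integers with 37j + 32k = 3507.
gcd(37, 32) = 1, and 37·(13) + 32·(-15) = 1.
So (j₀, k₀) = (45591, -52605); general j = 45591 + 32t, k = -52605 - 37t.
j ≥ 0 ⇒ t ≥ -1424; k ≥ 0 ⇒ t ≤ -1422. That's 3 values of t.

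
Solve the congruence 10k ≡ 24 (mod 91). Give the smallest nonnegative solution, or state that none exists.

gcd(91, 10) = 1  (91 = 9×10 + 1, 10 = 10×1).
1 divides 24, so solutions exist.
Back-substituting, 10×(-9) + 91×(1) = 1.
So 10×(-9) ≡ 1 (mod 91); multiply by 24: k ≡ -216 (mod 91).
Smallest nonnegative: k = -216 mod 91 = 57.

57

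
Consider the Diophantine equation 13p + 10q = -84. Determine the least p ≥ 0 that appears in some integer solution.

2

gcd(13, 10):
  13 = 1×10 + 3
  10 = 3×3 + 1
  3 = 3×1
so gcd(13, 10) = 1.
1 divides -84, so solutions exist.
Back-substitute for Bézout coefficients:
  1 = 10 - 3×3
  ... = 13×(-3) + 10×(4)
Scale by -84/1 = -84: (p₀, q₀) = (252, -336).
General solution: p = 252 + 10t, q = -336 - 13t for integer t.
p ≥ 0: smallest is 252 mod 10 = 2 (at t = -25), with q = -11.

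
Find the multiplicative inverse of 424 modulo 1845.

1684

gcd(1845, 424) = 1.
By Bézout, 424×(-161) + 1845×(37) = 1.
So 424×-161 ≡ 1 (mod 1845), and -161 mod 1845 = 1684.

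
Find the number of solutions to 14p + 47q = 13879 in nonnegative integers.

gcd(47, 14) = 1  (47 = 3·14 + 5, 14 = 2·5 + 4, 5 = 1·4 + 1, 4 = 4·1).
Back-substituting, 14·(-10) + 47·(3) = 1.
Scale by 13879: one solution is (-138790, 41637). Reduce p mod 47: (1, 295).
General: p = 1 + 47t, q = 295 - 14t.
p ≥ 0 ⇒ t ≥ 0; q ≥ 0 ⇒ t ≤ 21. So t ∈ [0, 21]: 22 solutions.

22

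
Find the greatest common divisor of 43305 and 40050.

gcd(43305, 40050):
  43305 = 1*40050 + 3255
  40050 = 12*3255 + 990
  3255 = 3*990 + 285
  990 = 3*285 + 135
  285 = 2*135 + 15
  135 = 9*15
so gcd(43305, 40050) = 15.

15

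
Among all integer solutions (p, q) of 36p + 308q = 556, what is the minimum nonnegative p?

gcd(308, 36):
  308 = 8*36 + 20
  36 = 1*20 + 16
  20 = 1*16 + 4
  16 = 4*4
so gcd(308, 36) = 4.
4 divides 556, so solutions exist.
Back-substitute for Bézout coefficients:
  4 = 20 - 1*16
  ... = 36*(-17) + 308*(2)
Scale by 556/4 = 139: (p₀, q₀) = (-2363, 278).
General solution: p = -2363 + 77t, q = 278 - 9t for integer t.
p ≥ 0: smallest is -2363 mod 77 = 24 (at t = 31), with q = -1.

24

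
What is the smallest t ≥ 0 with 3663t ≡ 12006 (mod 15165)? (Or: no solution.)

202

gcd(15165, 3663) = 9.
9 divides 12006, so solutions exist.
By Bézout, 3663*(-207) + 15165*(50) = 9.
So 3663*(-207) ≡ 9 (mod 15165); multiply by 1334: t ≡ -276138 (mod 1685).
Smallest nonnegative: t = -276138 mod 1685 = 202.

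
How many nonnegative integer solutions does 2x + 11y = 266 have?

13

gcd(11, 2) = 1  (11 = 5×2 + 1, 2 = 2×1).
Back-substituting, 2×(-5) + 11×(1) = 1.
Scale by 266: one solution is (-1330, 266). Reduce x mod 11: (1, 24).
General: x = 1 + 11t, y = 24 - 2t.
x ≥ 0 ⇒ t ≥ 0; y ≥ 0 ⇒ t ≤ 12. So t ∈ [0, 12]: 13 solutions.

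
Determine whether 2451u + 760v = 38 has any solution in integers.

yes

gcd(2451, 760) = 19  (2451 = 3×760 + 171, 760 = 4×171 + 76, 171 = 2×76 + 19, 76 = 4×19).
19 divides 38, so integer solutions exist.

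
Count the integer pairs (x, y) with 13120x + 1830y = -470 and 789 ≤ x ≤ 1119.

gcd(13120, 1830):
  13120 = 7×1830 + 310
  1830 = 5×310 + 280
  310 = 1×280 + 30
  280 = 9×30 + 10
  30 = 3×10
so gcd(13120, 1830) = 10.
Back-substitute for Bézout coefficients:
  10 = 280 - 9×30
  ... = 13120×(-59) + 1830×(423)
Scale by -47: particular solution (2773, -19881); reduce x mod 183: (28, -201).
General solution: x = 28 + 183t, y = -201 - 1312t for integer t.
789 ≤ 28 + 183t ≤ 1119 gives t ∈ [5, 5], which is 1 value.

1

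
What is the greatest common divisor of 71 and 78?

gcd(78, 71):
  78 = 1*71 + 7
  71 = 10*7 + 1
  7 = 7*1
so gcd(78, 71) = 1.

1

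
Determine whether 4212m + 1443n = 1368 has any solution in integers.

gcd(4212, 1443):
  4212 = 2×1443 + 1326
  1443 = 1×1326 + 117
  1326 = 11×117 + 39
  117 = 3×39
so gcd(4212, 1443) = 39.
39 does not divide 1368 (remainder 3), so no integer solutions.

no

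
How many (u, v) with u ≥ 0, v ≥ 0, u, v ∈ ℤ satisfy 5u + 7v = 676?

19

gcd(7, 5):
  7 = 1·5 + 2
  5 = 2·2 + 1
  2 = 2·1
so gcd(7, 5) = 1.
Back-substitute for Bézout coefficients:
  1 = 5 - 2·2
  ... = 5·(3) + 7·(-2)
Scale by 676: one solution is (2028, -1352). Reduce u mod 7: (5, 93).
General: u = 5 + 7t, v = 93 - 5t.
u ≥ 0 ⇒ t ≥ 0; v ≥ 0 ⇒ t ≤ 18. So t ∈ [0, 18]: 19 solutions.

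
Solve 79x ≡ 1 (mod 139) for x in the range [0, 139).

gcd(139, 79):
  139 = 1·79 + 60
  79 = 1·60 + 19
  60 = 3·19 + 3
  19 = 6·3 + 1
  3 = 3·1
so gcd(139, 79) = 1.
Back-substitute for Bézout coefficients:
  1 = 19 - 6·3
  ... = 79·(44) + 139·(-25)
So 79·44 ≡ 1 (mod 139), and 44 mod 139 = 44.

44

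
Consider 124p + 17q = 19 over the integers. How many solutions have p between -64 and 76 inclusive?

gcd(124, 17):
  124 = 7×17 + 5
  17 = 3×5 + 2
  5 = 2×2 + 1
  2 = 2×1
so gcd(124, 17) = 1.
Back-substitute for Bézout coefficients:
  1 = 5 - 2×2
  ... = 124×(7) + 17×(-51)
Scale by 19: particular solution (133, -969); reduce p mod 17: (14, -101).
General solution: p = 14 + 17t, q = -101 - 124t for integer t.
-64 ≤ 14 + 17t ≤ 76 gives t ∈ [-4, 3], which is 8 values.

8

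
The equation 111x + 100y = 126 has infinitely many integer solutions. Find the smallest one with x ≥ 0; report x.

66

gcd(111, 100) = 1  (111 = 1*100 + 11, 100 = 9*11 + 1, 11 = 11*1).
1 divides 126, so solutions exist.
Back-substituting, 111*(-9) + 100*(10) = 1.
Scale by 126/1 = 126: (x₀, y₀) = (-1134, 1260).
General solution: x = -1134 + 100t, y = 1260 - 111t for integer t.
x ≥ 0: smallest is -1134 mod 100 = 66 (at t = 12), with y = -72.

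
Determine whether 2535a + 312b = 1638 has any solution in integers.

yes

gcd(2535, 312):
  2535 = 8*312 + 39
  312 = 8*39
so gcd(2535, 312) = 39.
39 divides 1638, so integer solutions exist.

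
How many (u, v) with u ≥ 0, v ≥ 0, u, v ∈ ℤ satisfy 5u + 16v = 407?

5

gcd(16, 5) = 1  (16 = 3×5 + 1, 5 = 5×1).
Back-substituting, 5×(-3) + 16×(1) = 1.
Scale by 407: one solution is (-1221, 407). Reduce u mod 16: (11, 22).
General: u = 11 + 16t, v = 22 - 5t.
u ≥ 0 ⇒ t ≥ 0; v ≥ 0 ⇒ t ≤ 4. So t ∈ [0, 4]: 5 solutions.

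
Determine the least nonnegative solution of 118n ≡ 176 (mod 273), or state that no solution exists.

20

gcd(273, 118) = 1  (273 = 2·118 + 37, 118 = 3·37 + 7, 37 = 5·7 + 2, 7 = 3·2 + 1, 2 = 2·1).
1 divides 176, so solutions exist.
Back-substituting, 118·(118) + 273·(-51) = 1.
So 118·(118) ≡ 1 (mod 273); multiply by 176: n ≡ 20768 (mod 273).
Smallest nonnegative: n = 20768 mod 273 = 20.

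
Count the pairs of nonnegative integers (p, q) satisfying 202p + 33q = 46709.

gcd(202, 33) = 1.
By Bézout, 202*(-8) + 33*(49) = 1.
One solution: (20, 1293).
General: p = 20 + 33t, q = 1293 - 202t.
p ≥ 0 ⇒ t ≥ 0; q ≥ 0 ⇒ t ≤ 6. So t ∈ [0, 6]: 7 solutions.

7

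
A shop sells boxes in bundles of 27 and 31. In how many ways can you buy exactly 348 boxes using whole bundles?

1

Need nonnegative integers with 27j + 31k = 348.
gcd(27, 31) = 1, and 27·(-8) + 31·(7) = 1.
So (j₀, k₀) = (-2784, 2436); general j = -2784 + 31t, k = 2436 - 27t.
j ≥ 0 ⇒ t ≥ 90; k ≥ 0 ⇒ t ≤ 90. That's 1 value of t.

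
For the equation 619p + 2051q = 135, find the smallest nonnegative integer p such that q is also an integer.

gcd(2051, 619) = 1  (2051 = 3*619 + 194, 619 = 3*194 + 37, 194 = 5*37 + 9, 37 = 4*9 + 1, 9 = 9*1).
1 divides 135, so solutions exist.
Back-substituting, 619*(222) + 2051*(-67) = 1.
Scale by 135/1 = 135: (p₀, q₀) = (29970, -9045).
General solution: p = 29970 + 2051t, q = -9045 - 619t for integer t.
p ≥ 0: smallest is 29970 mod 2051 = 1256 (at t = -14), with q = -379.

1256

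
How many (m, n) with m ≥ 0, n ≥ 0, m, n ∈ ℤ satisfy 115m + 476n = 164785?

3

gcd(476, 115) = 1  (476 = 4*115 + 16, 115 = 7*16 + 3, 16 = 5*3 + 1, 3 = 3*1).
Back-substituting, 115*(-149) + 476*(36) = 1.
Scale by 164785: one solution is (-24552965, 5932260). Reduce m mod 476: (67, 330).
General: m = 67 + 476t, n = 330 - 115t.
m ≥ 0 ⇒ t ≥ 0; n ≥ 0 ⇒ t ≤ 2. So t ∈ [0, 2]: 3 solutions.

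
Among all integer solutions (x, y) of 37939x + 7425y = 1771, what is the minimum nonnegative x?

gcd(37939, 7425) = 11.
11 divides 1771, so solutions exist.
By Bézout, 37939·(-301) + 7425·(1538) = 11.
Scale by 1771/11 = 161: (x₀, y₀) = (-48461, 247618).
General solution: x = -48461 + 675t, y = 247618 - 3449t for integer t.
x ≥ 0: smallest is -48461 mod 675 = 139 (at t = 72), with y = -710.

139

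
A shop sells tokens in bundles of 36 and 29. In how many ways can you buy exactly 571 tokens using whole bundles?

Need nonnegative integers with 36j + 29k = 571.
gcd(36, 29) = 1, and 36·(-4) + 29·(5) = 1.
So (j₀, k₀) = (-2284, 2855); general j = -2284 + 29t, k = 2855 - 36t.
j ≥ 0 ⇒ t ≥ 79; k ≥ 0 ⇒ t ≤ 79. That's 1 value of t.

1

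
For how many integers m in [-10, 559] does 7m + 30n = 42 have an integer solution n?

gcd(30, 7) = 1  (30 = 4×7 + 2, 7 = 3×2 + 1, 2 = 2×1).
Back-substituting, 7×(13) + 30×(-3) = 1.
Scale by 42: particular solution (546, -126); reduce m mod 30: (6, 0).
General solution: m = 6 + 30t, n = 0 - 7t for integer t.
-10 ≤ 6 + 30t ≤ 559 gives t ∈ [0, 18], which is 19 values.

19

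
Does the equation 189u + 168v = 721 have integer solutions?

no

gcd(189, 168) = 21.
21 does not divide 721 (remainder 7), so no integer solutions.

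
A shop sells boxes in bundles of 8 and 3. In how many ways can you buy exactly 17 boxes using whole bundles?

1

Need nonnegative integers with 8j + 3k = 17.
gcd(8, 3) = 1, and 8·(-1) + 3·(3) = 1.
So (j₀, k₀) = (-17, 51); general j = -17 + 3t, k = 51 - 8t.
j ≥ 0 ⇒ t ≥ 6; k ≥ 0 ⇒ t ≤ 6. That's 1 value of t.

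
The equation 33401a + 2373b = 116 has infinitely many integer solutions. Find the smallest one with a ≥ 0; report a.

1618

gcd(33401, 2373):
  33401 = 14×2373 + 179
  2373 = 13×179 + 46
  179 = 3×46 + 41
  46 = 1×41 + 5
  41 = 8×5 + 1
  5 = 5×1
so gcd(33401, 2373) = 1.
1 divides 116, so solutions exist.
Back-substitute for Bézout coefficients:
  1 = 41 - 8×5
  ... = 33401×(464) + 2373×(-6531)
Scale by 116/1 = 116: (a₀, b₀) = (53824, -757596).
General solution: a = 53824 + 2373t, b = -757596 - 33401t for integer t.
a ≥ 0: smallest is 53824 mod 2373 = 1618 (at t = -22), with b = -22774.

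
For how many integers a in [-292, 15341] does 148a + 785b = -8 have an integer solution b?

gcd(785, 148) = 1  (785 = 5*148 + 45, 148 = 3*45 + 13, 45 = 3*13 + 6, 13 = 2*6 + 1, 6 = 6*1).
Back-substituting, 148*(122) + 785*(-23) = 1.
Scale by -8: particular solution (-976, 184); reduce a mod 785: (594, -112).
General solution: a = 594 + 785t, b = -112 - 148t for integer t.
-292 ≤ 594 + 785t ≤ 15341 gives t ∈ [-1, 18], which is 20 values.

20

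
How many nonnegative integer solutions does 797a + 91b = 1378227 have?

gcd(797, 91) = 1.
By Bézout, 797×(-29) + 91×(254) = 1.
One solution: (73, 14506).
General: a = 73 + 91t, b = 14506 - 797t.
a ≥ 0 ⇒ t ≥ 0; b ≥ 0 ⇒ t ≤ 18. So t ∈ [0, 18]: 19 solutions.

19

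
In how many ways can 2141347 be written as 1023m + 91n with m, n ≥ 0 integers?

23

gcd(1023, 91):
  1023 = 11·91 + 22
  91 = 4·22 + 3
  22 = 7·3 + 1
  3 = 3·1
so gcd(1023, 91) = 1.
Back-substitute for Bézout coefficients:
  1 = 22 - 7·3
  ... = 1023·(29) + 91·(-326)
Scale by 2141347: one solution is (62099063, -698079122). Reduce m mod 91: (26, 23239).
General: m = 26 + 91t, n = 23239 - 1023t.
m ≥ 0 ⇒ t ≥ 0; n ≥ 0 ⇒ t ≤ 22. So t ∈ [0, 22]: 23 solutions.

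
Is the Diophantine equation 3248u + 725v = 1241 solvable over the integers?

gcd(3248, 725):
  3248 = 4×725 + 348
  725 = 2×348 + 29
  348 = 12×29
so gcd(3248, 725) = 29.
29 does not divide 1241 (remainder 23), so no integer solutions.

no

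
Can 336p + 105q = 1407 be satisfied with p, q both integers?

yes

gcd(336, 105) = 21  (336 = 3×105 + 21, 105 = 5×21).
21 divides 1407, so integer solutions exist.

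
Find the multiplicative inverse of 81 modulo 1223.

151

gcd(1223, 81) = 1.
By Bézout, 81*(151) + 1223*(-10) = 1.
So 81*151 ≡ 1 (mod 1223), and 151 mod 1223 = 151.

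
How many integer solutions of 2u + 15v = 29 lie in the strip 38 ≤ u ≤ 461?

gcd(15, 2) = 1.
By Bézout, 2·(-7) + 15·(1) = 1.
Particular solution: (7, 1).
General solution: u = 7 + 15t, v = 1 - 2t for integer t.
38 ≤ 7 + 15t ≤ 461 gives t ∈ [3, 30], which is 28 values.

28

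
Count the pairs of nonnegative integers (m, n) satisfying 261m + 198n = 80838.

14

gcd(261, 198) = 9  (261 = 1*198 + 63, 198 = 3*63 + 9, 63 = 7*9).
Back-substituting, 261*(-3) + 198*(4) = 9.
Scale by 8982: one solution is (-26946, 35928). Reduce m mod 22: (4, 403).
General: m = 4 + 22t, n = 403 - 29t.
m ≥ 0 ⇒ t ≥ 0; n ≥ 0 ⇒ t ≤ 13. So t ∈ [0, 13]: 14 solutions.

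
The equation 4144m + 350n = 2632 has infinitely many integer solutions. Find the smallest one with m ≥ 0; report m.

3

gcd(4144, 350):
  4144 = 11×350 + 294
  350 = 1×294 + 56
  294 = 5×56 + 14
  56 = 4×14
so gcd(4144, 350) = 14.
14 divides 2632, so solutions exist.
Back-substitute for Bézout coefficients:
  14 = 294 - 5×56
  ... = 4144×(6) + 350×(-71)
Scale by 2632/14 = 188: (m₀, n₀) = (1128, -13348).
General solution: m = 1128 + 25t, n = -13348 - 296t for integer t.
m ≥ 0: smallest is 1128 mod 25 = 3 (at t = -45), with n = -28.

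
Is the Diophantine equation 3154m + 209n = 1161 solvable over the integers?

no

gcd(3154, 209):
  3154 = 15*209 + 19
  209 = 11*19
so gcd(3154, 209) = 19.
19 does not divide 1161 (remainder 2), so no integer solutions.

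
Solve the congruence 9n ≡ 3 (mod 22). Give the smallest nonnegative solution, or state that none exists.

gcd(22, 9):
  22 = 2·9 + 4
  9 = 2·4 + 1
  4 = 4·1
so gcd(22, 9) = 1.
1 divides 3, so solutions exist.
Back-substitute for Bézout coefficients:
  1 = 9 - 2·4
  ... = 9·(5) + 22·(-2)
So 9·(5) ≡ 1 (mod 22); multiply by 3: n ≡ 15 (mod 22).
Smallest nonnegative: n = 15 mod 22 = 15.

15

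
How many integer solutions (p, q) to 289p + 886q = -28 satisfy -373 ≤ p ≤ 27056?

31

gcd(886, 289) = 1.
By Bézout, 289*(233) + 886*(-76) = 1.
Particular solution: (564, -184).
General solution: p = 564 + 886t, q = -184 - 289t for integer t.
-373 ≤ 564 + 886t ≤ 27056 gives t ∈ [-1, 29], which is 31 values.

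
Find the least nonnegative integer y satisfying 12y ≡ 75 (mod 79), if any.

26

gcd(79, 12) = 1  (79 = 6*12 + 7, 12 = 1*7 + 5, 7 = 1*5 + 2, 5 = 2*2 + 1, 2 = 2*1).
1 divides 75, so solutions exist.
Back-substituting, 12*(33) + 79*(-5) = 1.
So 12*(33) ≡ 1 (mod 79); multiply by 75: y ≡ 2475 (mod 79).
Smallest nonnegative: y = 2475 mod 79 = 26.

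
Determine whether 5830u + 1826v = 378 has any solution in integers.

no

gcd(5830, 1826):
  5830 = 3·1826 + 352
  1826 = 5·352 + 66
  352 = 5·66 + 22
  66 = 3·22
so gcd(5830, 1826) = 22.
22 does not divide 378 (remainder 4), so no integer solutions.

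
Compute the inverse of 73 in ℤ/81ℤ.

gcd(81, 73):
  81 = 1·73 + 8
  73 = 9·8 + 1
  8 = 8·1
so gcd(81, 73) = 1.
Back-substitute for Bézout coefficients:
  1 = 73 - 9·8
  ... = 73·(10) + 81·(-9)
So 73·10 ≡ 1 (mod 81), and 10 mod 81 = 10.

10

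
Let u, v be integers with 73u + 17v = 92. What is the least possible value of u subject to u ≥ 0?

15

gcd(73, 17) = 1  (73 = 4·17 + 5, 17 = 3·5 + 2, 5 = 2·2 + 1, 2 = 2·1).
1 divides 92, so solutions exist.
Back-substituting, 73·(7) + 17·(-30) = 1.
Scale by 92/1 = 92: (u₀, v₀) = (644, -2760).
General solution: u = 644 + 17t, v = -2760 - 73t for integer t.
u ≥ 0: smallest is 644 mod 17 = 15 (at t = -37), with v = -59.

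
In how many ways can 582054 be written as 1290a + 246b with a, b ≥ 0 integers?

11

gcd(1290, 246) = 6  (1290 = 5×246 + 60, 246 = 4×60 + 6, 60 = 10×6).
Back-substituting, 1290×(-4) + 246×(21) = 6.
Scale by 97009: one solution is (-388036, 2037189). Reduce a mod 41: (29, 2214).
General: a = 29 + 41t, b = 2214 - 215t.
a ≥ 0 ⇒ t ≥ 0; b ≥ 0 ⇒ t ≤ 10. So t ∈ [0, 10]: 11 solutions.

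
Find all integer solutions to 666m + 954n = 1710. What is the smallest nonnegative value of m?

4

gcd(954, 666) = 18  (954 = 1·666 + 288, 666 = 2·288 + 90, 288 = 3·90 + 18, 90 = 5·18).
18 divides 1710, so solutions exist.
Back-substituting, 666·(-10) + 954·(7) = 18.
Scale by 1710/18 = 95: (m₀, n₀) = (-950, 665).
General solution: m = -950 + 53t, n = 665 - 37t for integer t.
m ≥ 0: smallest is -950 mod 53 = 4 (at t = 18), with n = -1.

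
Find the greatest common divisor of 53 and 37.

gcd(53, 37):
  53 = 1*37 + 16
  37 = 2*16 + 5
  16 = 3*5 + 1
  5 = 5*1
so gcd(53, 37) = 1.

1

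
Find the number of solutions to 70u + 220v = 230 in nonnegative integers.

gcd(220, 70) = 10.
By Bézout, 70×(-3) + 220×(1) = 10.
One solution: (19, -5).
General: u = 19 + 22t, v = -5 - 7t.
u ≥ 0 ⇒ t ≥ 0; v ≥ 0 ⇒ t ≤ -1. So t ∈ [0, -1]: 0 solutions.

0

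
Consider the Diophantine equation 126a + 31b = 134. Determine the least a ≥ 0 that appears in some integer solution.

gcd(126, 31) = 1.
1 divides 134, so solutions exist.
By Bézout, 126×(-15) + 31×(61) = 1.
Scale by 134/1 = 134: (a₀, b₀) = (-2010, 8174).
General solution: a = -2010 + 31t, b = 8174 - 126t for integer t.
a ≥ 0: smallest is -2010 mod 31 = 5 (at t = 65), with b = -16.

5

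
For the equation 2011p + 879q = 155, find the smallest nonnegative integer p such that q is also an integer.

692

gcd(2011, 879):
  2011 = 2×879 + 253
  879 = 3×253 + 120
  253 = 2×120 + 13
  120 = 9×13 + 3
  13 = 4×3 + 1
  3 = 3×1
so gcd(2011, 879) = 1.
1 divides 155, so solutions exist.
Back-substitute for Bézout coefficients:
  1 = 13 - 4×3
  ... = 2011×(271) + 879×(-620)
Scale by 155/1 = 155: (p₀, q₀) = (42005, -96100).
General solution: p = 42005 + 879t, q = -96100 - 2011t for integer t.
p ≥ 0: smallest is 42005 mod 879 = 692 (at t = -47), with q = -1583.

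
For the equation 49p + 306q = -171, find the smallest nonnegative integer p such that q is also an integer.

gcd(306, 49):
  306 = 6*49 + 12
  49 = 4*12 + 1
  12 = 12*1
so gcd(306, 49) = 1.
1 divides -171, so solutions exist.
Back-substitute for Bézout coefficients:
  1 = 49 - 4*12
  ... = 49*(25) + 306*(-4)
Scale by -171/1 = -171: (p₀, q₀) = (-4275, 684).
General solution: p = -4275 + 306t, q = 684 - 49t for integer t.
p ≥ 0: smallest is -4275 mod 306 = 9 (at t = 14), with q = -2.

9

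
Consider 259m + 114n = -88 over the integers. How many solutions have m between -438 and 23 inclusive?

4

gcd(259, 114) = 1  (259 = 2*114 + 31, 114 = 3*31 + 21, 31 = 1*21 + 10, 21 = 2*10 + 1, 10 = 10*1).
Back-substituting, 259*(-11) + 114*(25) = 1.
Scale by -88: particular solution (968, -2200); reduce m mod 114: (56, -128).
General solution: m = 56 + 114t, n = -128 - 259t for integer t.
-438 ≤ 56 + 114t ≤ 23 gives t ∈ [-4, -1], which is 4 values.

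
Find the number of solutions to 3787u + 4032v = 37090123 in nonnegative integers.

18

gcd(4032, 3787):
  4032 = 1·3787 + 245
  3787 = 15·245 + 112
  245 = 2·112 + 21
  112 = 5·21 + 7
  21 = 3·7
so gcd(4032, 3787) = 7.
Back-substitute for Bézout coefficients:
  7 = 112 - 5·21
  ... = 3787·(181) + 4032·(-170)
Scale by 5298589: one solution is (959044609, -900760130). Reduce u mod 576: (1, 9198).
General: u = 1 + 576t, v = 9198 - 541t.
u ≥ 0 ⇒ t ≥ 0; v ≥ 0 ⇒ t ≤ 17. So t ∈ [0, 17]: 18 solutions.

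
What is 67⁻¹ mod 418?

gcd(418, 67):
  418 = 6*67 + 16
  67 = 4*16 + 3
  16 = 5*3 + 1
  3 = 3*1
so gcd(418, 67) = 1.
Back-substitute for Bézout coefficients:
  1 = 16 - 5*3
  ... = 67*(-131) + 418*(21)
So 67*-131 ≡ 1 (mod 418), and -131 mod 418 = 287.

287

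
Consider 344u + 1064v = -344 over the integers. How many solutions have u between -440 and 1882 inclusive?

18

gcd(1064, 344) = 8  (1064 = 3·344 + 32, 344 = 10·32 + 24, 32 = 1·24 + 8, 24 = 3·8).
Back-substituting, 344·(-34) + 1064·(11) = 8.
Scale by -43: particular solution (1462, -473); reduce u mod 133: (132, -43).
General solution: u = 132 + 133t, v = -43 - 43t for integer t.
-440 ≤ 132 + 133t ≤ 1882 gives t ∈ [-4, 13], which is 18 values.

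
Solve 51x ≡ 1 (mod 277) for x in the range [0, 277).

gcd(277, 51) = 1  (277 = 5*51 + 22, 51 = 2*22 + 7, 22 = 3*7 + 1, 7 = 7*1).
Back-substituting, 51*(-38) + 277*(7) = 1.
So 51*-38 ≡ 1 (mod 277), and -38 mod 277 = 239.

239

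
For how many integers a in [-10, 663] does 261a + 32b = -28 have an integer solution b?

gcd(261, 32):
  261 = 8·32 + 5
  32 = 6·5 + 2
  5 = 2·2 + 1
  2 = 2·1
so gcd(261, 32) = 1.
Back-substitute for Bézout coefficients:
  1 = 5 - 2·2
  ... = 261·(13) + 32·(-106)
Scale by -28: particular solution (-364, 2968); reduce a mod 32: (20, -164).
General solution: a = 20 + 32t, b = -164 - 261t for integer t.
-10 ≤ 20 + 32t ≤ 663 gives t ∈ [0, 20], which is 21 values.

21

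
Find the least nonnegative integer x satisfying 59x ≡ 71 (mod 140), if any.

89

gcd(140, 59):
  140 = 2*59 + 22
  59 = 2*22 + 15
  22 = 1*15 + 7
  15 = 2*7 + 1
  7 = 7*1
so gcd(140, 59) = 1.
1 divides 71, so solutions exist.
Back-substitute for Bézout coefficients:
  1 = 15 - 2*7
  ... = 59*(19) + 140*(-8)
So 59*(19) ≡ 1 (mod 140); multiply by 71: x ≡ 1349 (mod 140).
Smallest nonnegative: x = 1349 mod 140 = 89.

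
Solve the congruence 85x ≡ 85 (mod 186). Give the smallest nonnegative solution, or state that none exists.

gcd(186, 85) = 1.
1 divides 85, so solutions exist.
By Bézout, 85*(-35) + 186*(16) = 1.
So 85*(-35) ≡ 1 (mod 186); multiply by 85: x ≡ -2975 (mod 186).
Smallest nonnegative: x = -2975 mod 186 = 1.

1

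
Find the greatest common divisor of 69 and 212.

1

gcd(212, 69) = 1  (212 = 3*69 + 5, 69 = 13*5 + 4, 5 = 1*4 + 1, 4 = 4*1).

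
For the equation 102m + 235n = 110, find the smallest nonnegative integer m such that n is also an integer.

190

gcd(235, 102) = 1.
1 divides 110, so solutions exist.
By Bézout, 102*(53) + 235*(-23) = 1.
Scale by 110/1 = 110: (m₀, n₀) = (5830, -2530).
General solution: m = 5830 + 235t, n = -2530 - 102t for integer t.
m ≥ 0: smallest is 5830 mod 235 = 190 (at t = -24), with n = -82.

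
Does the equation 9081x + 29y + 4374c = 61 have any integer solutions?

gcd(9081, 29):
  9081 = 313*29 + 4
  29 = 7*4 + 1
  4 = 4*1
so gcd(9081, 29) = 1.
gcd(1, 4374) = 1.
1 divides 61, so integer solutions exist.

yes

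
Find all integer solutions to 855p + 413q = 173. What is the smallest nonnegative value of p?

362

gcd(855, 413):
  855 = 2*413 + 29
  413 = 14*29 + 7
  29 = 4*7 + 1
  7 = 7*1
so gcd(855, 413) = 1.
1 divides 173, so solutions exist.
Back-substitute for Bézout coefficients:
  1 = 29 - 4*7
  ... = 855*(57) + 413*(-118)
Scale by 173/1 = 173: (p₀, q₀) = (9861, -20414).
General solution: p = 9861 + 413t, q = -20414 - 855t for integer t.
p ≥ 0: smallest is 9861 mod 413 = 362 (at t = -23), with q = -749.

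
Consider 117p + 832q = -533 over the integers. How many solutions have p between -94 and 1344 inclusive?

22

gcd(832, 117) = 13.
By Bézout, 117·(-7) + 832·(1) = 13.
Particular solution: (31, -5).
General solution: p = 31 + 64t, q = -5 - 9t for integer t.
-94 ≤ 31 + 64t ≤ 1344 gives t ∈ [-1, 20], which is 22 values.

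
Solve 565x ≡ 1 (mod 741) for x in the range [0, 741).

661

gcd(741, 565):
  741 = 1·565 + 176
  565 = 3·176 + 37
  176 = 4·37 + 28
  37 = 1·28 + 9
  28 = 3·9 + 1
  9 = 9·1
so gcd(741, 565) = 1.
Back-substitute for Bézout coefficients:
  1 = 28 - 3·9
  ... = 565·(-80) + 741·(61)
So 565·-80 ≡ 1 (mod 741), and -80 mod 741 = 661.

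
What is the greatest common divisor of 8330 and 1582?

gcd(8330, 1582):
  8330 = 5×1582 + 420
  1582 = 3×420 + 322
  420 = 1×322 + 98
  322 = 3×98 + 28
  98 = 3×28 + 14
  28 = 2×14
so gcd(8330, 1582) = 14.

14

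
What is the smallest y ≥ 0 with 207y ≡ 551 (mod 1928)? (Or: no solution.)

161

gcd(1928, 207):
  1928 = 9·207 + 65
  207 = 3·65 + 12
  65 = 5·12 + 5
  12 = 2·5 + 2
  5 = 2·2 + 1
  2 = 2·1
so gcd(1928, 207) = 1.
1 divides 551, so solutions exist.
Back-substitute for Bézout coefficients:
  1 = 5 - 2·2
  ... = 207·(-801) + 1928·(86)
So 207·(-801) ≡ 1 (mod 1928); multiply by 551: y ≡ -441351 (mod 1928).
Smallest nonnegative: y = -441351 mod 1928 = 161.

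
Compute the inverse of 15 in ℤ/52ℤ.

7

gcd(52, 15) = 1.
By Bézout, 15*(7) + 52*(-2) = 1.
So 15*7 ≡ 1 (mod 52), and 7 mod 52 = 7.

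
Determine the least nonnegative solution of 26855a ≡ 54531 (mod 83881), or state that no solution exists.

gcd(83881, 26855) = 1  (83881 = 3*26855 + 3316, 26855 = 8*3316 + 327, 3316 = 10*327 + 46, 327 = 7*46 + 5, 46 = 9*5 + 1, 5 = 5*1).
1 divides 54531, so solutions exist.
Back-substituting, 26855*(-16417) + 83881*(5256) = 1.
So 26855*(-16417) ≡ 1 (mod 83881); multiply by 54531: a ≡ -895235427 (mod 83881).
Smallest nonnegative: a = -895235427 mod 83881 = 26486.

26486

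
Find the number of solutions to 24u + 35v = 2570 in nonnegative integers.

gcd(35, 24) = 1.
By Bézout, 24*(-16) + 35*(11) = 1.
One solution: (5, 70).
General: u = 5 + 35t, v = 70 - 24t.
u ≥ 0 ⇒ t ≥ 0; v ≥ 0 ⇒ t ≤ 2. So t ∈ [0, 2]: 3 solutions.

3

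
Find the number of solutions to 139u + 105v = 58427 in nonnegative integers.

4

gcd(139, 105) = 1.
By Bézout, 139·(34) + 105·(-45) = 1.
One solution: (23, 526).
General: u = 23 + 105t, v = 526 - 139t.
u ≥ 0 ⇒ t ≥ 0; v ≥ 0 ⇒ t ≤ 3. So t ∈ [0, 3]: 4 solutions.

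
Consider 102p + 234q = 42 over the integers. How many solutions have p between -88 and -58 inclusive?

1

gcd(234, 102):
  234 = 2·102 + 30
  102 = 3·30 + 12
  30 = 2·12 + 6
  12 = 2·6
so gcd(234, 102) = 6.
Back-substitute for Bézout coefficients:
  6 = 30 - 2·12
  ... = 102·(-16) + 234·(7)
Scale by 7: particular solution (-112, 49); reduce p mod 39: (5, -2).
General solution: p = 5 + 39t, q = -2 - 17t for integer t.
-88 ≤ 5 + 39t ≤ -58 gives t ∈ [-2, -2], which is 1 value.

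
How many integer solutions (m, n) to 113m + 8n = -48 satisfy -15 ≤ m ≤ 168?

gcd(113, 8):
  113 = 14×8 + 1
  8 = 8×1
so gcd(113, 8) = 1.
Back-substitute for Bézout coefficients:
  1 = 113 - 14×8
  ... = 113×(1) + 8×(-14)
Scale by -48: particular solution (-48, 672); reduce m mod 8: (0, -6).
General solution: m = 0 + 8t, n = -6 - 113t for integer t.
-15 ≤ 0 + 8t ≤ 168 gives t ∈ [-1, 21], which is 23 values.

23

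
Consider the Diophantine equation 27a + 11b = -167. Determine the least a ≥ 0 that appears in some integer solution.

4

gcd(27, 11):
  27 = 2×11 + 5
  11 = 2×5 + 1
  5 = 5×1
so gcd(27, 11) = 1.
1 divides -167, so solutions exist.
Back-substitute for Bézout coefficients:
  1 = 11 - 2×5
  ... = 27×(-2) + 11×(5)
Scale by -167/1 = -167: (a₀, b₀) = (334, -835).
General solution: a = 334 + 11t, b = -835 - 27t for integer t.
a ≥ 0: smallest is 334 mod 11 = 4 (at t = -30), with b = -25.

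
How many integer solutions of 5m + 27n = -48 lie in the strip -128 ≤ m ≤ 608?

gcd(27, 5) = 1  (27 = 5·5 + 2, 5 = 2·2 + 1, 2 = 2·1).
Back-substituting, 5·(11) + 27·(-2) = 1.
Scale by -48: particular solution (-528, 96); reduce m mod 27: (12, -4).
General solution: m = 12 + 27t, n = -4 - 5t for integer t.
-128 ≤ 12 + 27t ≤ 608 gives t ∈ [-5, 22], which is 28 values.

28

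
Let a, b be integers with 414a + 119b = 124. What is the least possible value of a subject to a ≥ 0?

gcd(414, 119):
  414 = 3*119 + 57
  119 = 2*57 + 5
  57 = 11*5 + 2
  5 = 2*2 + 1
  2 = 2*1
so gcd(414, 119) = 1.
1 divides 124, so solutions exist.
Back-substitute for Bézout coefficients:
  1 = 5 - 2*2
  ... = 414*(-48) + 119*(167)
Scale by 124/1 = 124: (a₀, b₀) = (-5952, 20708).
General solution: a = -5952 + 119t, b = 20708 - 414t for integer t.
a ≥ 0: smallest is -5952 mod 119 = 117 (at t = 51), with b = -406.

117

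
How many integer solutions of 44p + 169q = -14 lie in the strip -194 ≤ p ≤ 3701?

23

gcd(169, 44) = 1  (169 = 3·44 + 37, 44 = 1·37 + 7, 37 = 5·7 + 2, 7 = 3·2 + 1, 2 = 2·1).
Back-substituting, 44·(73) + 169·(-19) = 1.
Scale by -14: particular solution (-1022, 266); reduce p mod 169: (161, -42).
General solution: p = 161 + 169t, q = -42 - 44t for integer t.
-194 ≤ 161 + 169t ≤ 3701 gives t ∈ [-2, 20], which is 23 values.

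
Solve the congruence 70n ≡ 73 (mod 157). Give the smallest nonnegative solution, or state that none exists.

93

gcd(157, 70) = 1  (157 = 2*70 + 17, 70 = 4*17 + 2, 17 = 8*2 + 1, 2 = 2*1).
1 divides 73, so solutions exist.
Back-substituting, 70*(-74) + 157*(33) = 1.
So 70*(-74) ≡ 1 (mod 157); multiply by 73: n ≡ -5402 (mod 157).
Smallest nonnegative: n = -5402 mod 157 = 93.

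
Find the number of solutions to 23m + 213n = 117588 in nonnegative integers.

24

gcd(213, 23) = 1.
By Bézout, 23·(-37) + 213·(4) = 1.
One solution: (195, 531).
General: m = 195 + 213t, n = 531 - 23t.
m ≥ 0 ⇒ t ≥ 0; n ≥ 0 ⇒ t ≤ 23. So t ∈ [0, 23]: 24 solutions.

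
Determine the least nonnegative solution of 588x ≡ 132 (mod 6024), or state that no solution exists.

451

gcd(6024, 588) = 12  (6024 = 10·588 + 144, 588 = 4·144 + 12, 144 = 12·12).
12 divides 132, so solutions exist.
Back-substituting, 588·(41) + 6024·(-4) = 12.
So 588·(41) ≡ 12 (mod 6024); multiply by 11: x ≡ 451 (mod 502).
Smallest nonnegative: x = 451 mod 502 = 451.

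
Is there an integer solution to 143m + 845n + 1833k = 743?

gcd(845, 143):
  845 = 5·143 + 130
  143 = 1·130 + 13
  130 = 10·13
so gcd(845, 143) = 13.
gcd(13, 1833) = 13.
13 does not divide 743 (remainder 2), so no integer solutions.

no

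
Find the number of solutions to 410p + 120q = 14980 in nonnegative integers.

3

gcd(410, 120) = 10.
By Bézout, 410×(5) + 120×(-17) = 10.
One solution: (2, 118).
General: p = 2 + 12t, q = 118 - 41t.
p ≥ 0 ⇒ t ≥ 0; q ≥ 0 ⇒ t ≤ 2. So t ∈ [0, 2]: 3 solutions.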